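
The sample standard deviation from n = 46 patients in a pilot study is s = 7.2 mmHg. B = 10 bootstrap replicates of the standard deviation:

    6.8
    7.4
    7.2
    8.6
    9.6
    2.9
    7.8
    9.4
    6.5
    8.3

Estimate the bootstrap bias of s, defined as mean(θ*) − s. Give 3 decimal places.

mean(θ*) = (6.8 + 7.4 + 7.2 + 8.6 + 9.6 + 2.9 + 7.8 + 9.4 + 6.5 + 8.3) / 10 = 7.4500
bias = 7.4500 − 7.2

bias = +0.250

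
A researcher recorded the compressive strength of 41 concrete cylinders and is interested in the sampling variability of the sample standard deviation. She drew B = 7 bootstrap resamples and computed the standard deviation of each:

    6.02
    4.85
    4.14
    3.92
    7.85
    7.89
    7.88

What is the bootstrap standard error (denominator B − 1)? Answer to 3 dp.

SE* = 1.807

Bootstrap SE is the standard deviation of the 7 replicate standard deviations.
Mean of replicates: (6.02 + 4.85 + 4.14 + 3.92 + 7.85 + 7.89 + 7.88) / 7 = 42.5500 / 7 = 6.0786
Sum of squared deviations: (−0.0586)² + (−1.2286)² + (−1.9386)² + (−2.1586)² + (+1.7714)² + (+1.8114)² + (+1.8014)² = 19.5947
Variance = 19.5947 / 6 = 3.2658
SE* = √3.2658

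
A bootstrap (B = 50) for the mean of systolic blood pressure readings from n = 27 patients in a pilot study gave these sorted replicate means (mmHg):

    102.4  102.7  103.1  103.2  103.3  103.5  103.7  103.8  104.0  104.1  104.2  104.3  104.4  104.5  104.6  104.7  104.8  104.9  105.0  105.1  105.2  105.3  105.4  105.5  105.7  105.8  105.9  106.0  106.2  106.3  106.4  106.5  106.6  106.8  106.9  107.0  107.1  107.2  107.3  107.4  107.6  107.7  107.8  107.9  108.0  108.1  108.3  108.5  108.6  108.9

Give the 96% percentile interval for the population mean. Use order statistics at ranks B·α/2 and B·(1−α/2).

α = 0.04; lower rank = 50 × 0.020 = 1; upper rank = 50 × 0.980 = 49.
The 1st smallest replicate is 102.4; the 49th is 108.6.

(102.4, 108.6)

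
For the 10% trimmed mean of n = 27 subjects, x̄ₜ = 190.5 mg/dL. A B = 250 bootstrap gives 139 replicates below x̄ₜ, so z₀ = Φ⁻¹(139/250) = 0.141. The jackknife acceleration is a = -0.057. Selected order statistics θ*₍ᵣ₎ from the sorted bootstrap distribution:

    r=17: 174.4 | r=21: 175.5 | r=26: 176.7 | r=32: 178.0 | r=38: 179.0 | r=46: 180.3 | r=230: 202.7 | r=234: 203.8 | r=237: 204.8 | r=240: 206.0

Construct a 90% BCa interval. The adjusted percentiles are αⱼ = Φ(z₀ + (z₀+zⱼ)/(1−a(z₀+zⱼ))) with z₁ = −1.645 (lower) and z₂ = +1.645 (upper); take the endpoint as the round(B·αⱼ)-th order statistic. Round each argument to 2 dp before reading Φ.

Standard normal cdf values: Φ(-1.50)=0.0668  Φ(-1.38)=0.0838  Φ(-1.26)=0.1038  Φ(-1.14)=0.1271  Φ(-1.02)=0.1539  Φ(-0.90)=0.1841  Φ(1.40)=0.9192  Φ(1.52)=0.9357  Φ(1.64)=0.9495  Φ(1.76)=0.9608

Lower: z₀ + z₁ = 0.141 + (-1.645) = -1.504; 1 − a(z₀+z₁) = 1 − (-0.057)(-1.504) = 0.9143; argument = 0.141 + (-1.504)/0.9143 = -1.5040 → -1.50.
α₁ = Φ(-1.50) = 0.0668; rank = round(250 × 0.0668) = 17; θ*₍17₎ = 174.4.
Upper: z₀ + z₂ = 1.786; 1 − a(z₀+z₂) = 1.1018; argument = 1.7620 → 1.76; α₂ = 0.9608; rank = 240; θ*₍240₎ = 206.0.

(174.4, 206.0)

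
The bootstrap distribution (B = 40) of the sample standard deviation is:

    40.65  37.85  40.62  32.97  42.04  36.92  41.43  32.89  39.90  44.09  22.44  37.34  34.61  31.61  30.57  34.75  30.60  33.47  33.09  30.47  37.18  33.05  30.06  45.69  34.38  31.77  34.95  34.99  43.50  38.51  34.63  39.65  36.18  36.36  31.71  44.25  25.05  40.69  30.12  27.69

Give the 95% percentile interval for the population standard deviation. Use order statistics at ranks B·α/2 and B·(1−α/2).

Sorted replicates: 22.44, 25.05, 27.69, 30.06, 30.12, 30.47, 30.57, 30.60, 31.61, 31.71, 31.77, 32.89, 32.97, 33.05, 33.09, 33.47, 34.38, 34.61, 34.63, 34.75, 34.95, 34.99, 36.18, 36.36, 36.92, 37.18, 37.34, 37.85, 38.51, 39.65, 39.90, 40.62, 40.65, 40.69, 41.43, 42.04, 43.50, 44.09, 44.25, 45.69
α = 0.05; lower rank = 40 × 0.025 = 1; upper rank = 40 × 0.975 = 39.
The 1st smallest replicate is 22.44; the 39th is 44.25.

(22.44, 44.25)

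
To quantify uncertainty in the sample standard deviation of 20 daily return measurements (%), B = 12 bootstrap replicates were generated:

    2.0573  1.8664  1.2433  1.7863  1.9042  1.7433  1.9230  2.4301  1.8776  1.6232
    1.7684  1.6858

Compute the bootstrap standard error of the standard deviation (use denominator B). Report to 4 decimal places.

Bootstrap SE is the standard deviation of the 12 replicate standard deviations.
Mean of replicates: (2.0573 + 1.8664 + 1.2433 + 1.7863 + 1.9042 + 1.7433 + 1.9230 + 2.4301 + 1.8776 + 1.6232 + 1.7684 + 1.6858) / 12 = 21.90890 / 12 = 1.82574
Sum of squared deviations: (+0.23156)² + (+0.04066)² + (−0.58244)² + (−0.03944)² + (+0.07846)² + (−0.08244)² + (+0.09726)² + (+0.60436)² + (+0.05186)² + (−0.20254)² + (−0.05734)² + (−0.13994)² = 0.85031
Variance = 0.85031 / 12 = 0.07086
SE* = √0.07086

SE* = 0.2662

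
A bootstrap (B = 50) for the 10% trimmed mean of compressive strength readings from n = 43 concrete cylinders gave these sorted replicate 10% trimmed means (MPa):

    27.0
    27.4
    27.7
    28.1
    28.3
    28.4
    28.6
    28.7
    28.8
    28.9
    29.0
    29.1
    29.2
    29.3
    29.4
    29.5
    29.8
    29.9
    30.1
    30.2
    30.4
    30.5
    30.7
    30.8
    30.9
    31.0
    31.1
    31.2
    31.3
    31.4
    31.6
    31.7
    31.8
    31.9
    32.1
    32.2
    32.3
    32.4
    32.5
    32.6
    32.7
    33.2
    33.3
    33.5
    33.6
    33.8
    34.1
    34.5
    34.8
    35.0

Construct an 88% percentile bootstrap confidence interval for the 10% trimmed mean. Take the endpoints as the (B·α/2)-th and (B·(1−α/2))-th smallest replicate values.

(27.7, 34.1)

α = 0.12; lower rank = 50 × 0.060 = 3; upper rank = 50 × 0.940 = 47.
The 3rd smallest replicate is 27.7; the 47th is 34.1.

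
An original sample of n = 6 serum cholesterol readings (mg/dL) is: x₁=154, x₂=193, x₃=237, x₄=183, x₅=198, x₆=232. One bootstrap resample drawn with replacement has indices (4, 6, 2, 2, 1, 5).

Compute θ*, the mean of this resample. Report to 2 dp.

θ* = 192.17

Resample values: 183, 232, 193, 193, 154, 198.
Mean = (183 + 232 + 193 + 193 + 154 + 198) / 6 = 1153.0 / 6 = 192.17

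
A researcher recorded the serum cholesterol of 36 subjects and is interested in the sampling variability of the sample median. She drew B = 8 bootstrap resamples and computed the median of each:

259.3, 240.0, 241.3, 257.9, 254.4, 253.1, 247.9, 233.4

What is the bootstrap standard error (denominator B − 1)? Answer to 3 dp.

SE* = 9.361

Bootstrap SE is the standard deviation of the 8 replicate medians.
Mean of replicates: (259.3 + 240.0 + 241.3 + 257.9 + 254.4 + 253.1 + 247.9 + 233.4) / 8 = 1987.3000 / 8 = 248.4125
Sum of squared deviations: (+10.8875)² + (−8.4125)² + (−7.1125)² + (+9.4875)² + (+5.9875)² + (+4.6875)² + (−0.5125)² + (−15.0125)² = 613.3687
Variance = 613.3687 / 7 = 87.6241
SE* = √87.6241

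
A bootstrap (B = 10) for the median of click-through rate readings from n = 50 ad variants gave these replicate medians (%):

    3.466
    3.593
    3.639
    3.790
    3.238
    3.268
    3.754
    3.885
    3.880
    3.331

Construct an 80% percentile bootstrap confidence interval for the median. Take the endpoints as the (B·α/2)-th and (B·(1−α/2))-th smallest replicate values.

Sorted replicates: 3.238, 3.268, 3.331, 3.466, 3.593, 3.639, 3.754, 3.790, 3.880, 3.885
α = 0.20; lower rank = 10 × 0.100 = 1; upper rank = 10 × 0.900 = 9.
The 1st smallest replicate is 3.238; the 9th is 3.880.

(3.238, 3.880)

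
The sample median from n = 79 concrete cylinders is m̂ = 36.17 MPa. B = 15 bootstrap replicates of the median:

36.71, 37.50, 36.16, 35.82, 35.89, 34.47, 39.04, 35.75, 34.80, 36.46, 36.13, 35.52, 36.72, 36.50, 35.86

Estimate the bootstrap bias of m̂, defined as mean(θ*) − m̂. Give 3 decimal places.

mean(θ*) = (36.71 + 37.50 + 36.16 + 35.82 + 35.89 + 34.47 + 39.04 + 35.75 + 34.80 + 36.46 + 36.13 + 35.52 + 36.72 + 36.50 + 35.86) / 15 = 36.2220
bias = 36.2220 − 36.17

bias = +0.052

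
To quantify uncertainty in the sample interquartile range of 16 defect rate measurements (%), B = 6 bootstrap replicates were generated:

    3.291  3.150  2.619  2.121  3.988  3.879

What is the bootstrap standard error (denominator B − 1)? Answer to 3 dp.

SE* = 0.720

Bootstrap SE is the standard deviation of the 6 replicate interquartile ranges.
Mean of replicates: (3.291 + 3.150 + 2.619 + 2.121 + 3.988 + 3.879) / 6 = 19.0480 / 6 = 3.1747
Sum of squared deviations: (+0.1163)² + (−0.0247)² + (−0.5557)² + (−1.0537)² + (+0.8133)² + (+0.7043)² = 2.5907
Variance = 2.5907 / 5 = 0.5181
SE* = √0.5181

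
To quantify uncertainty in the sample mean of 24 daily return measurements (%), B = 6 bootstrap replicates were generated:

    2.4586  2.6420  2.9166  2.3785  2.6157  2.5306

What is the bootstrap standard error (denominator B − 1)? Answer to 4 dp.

Bootstrap SE is the standard deviation of the 6 replicate means.
Mean of replicates: (2.4586 + 2.6420 + 2.9166 + 2.3785 + 2.6157 + 2.5306) / 6 = 15.54200 / 6 = 2.59033
Sum of squared deviations: (−0.13173)² + (+0.05167)² + (+0.32627)² + (−0.21183)² + (+0.02537)² + (−0.05973)² = 0.17556
Variance = 0.17556 / 5 = 0.03511
SE* = √0.03511

SE* = 0.1874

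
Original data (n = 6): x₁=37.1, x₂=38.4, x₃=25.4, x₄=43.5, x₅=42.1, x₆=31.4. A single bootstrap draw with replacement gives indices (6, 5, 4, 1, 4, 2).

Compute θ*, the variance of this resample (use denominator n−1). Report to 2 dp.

Resample values: 31.4, 42.1, 43.5, 37.1, 43.5, 38.4.
Mean = 39.3333; sum of squared deviations = 111.1733
s² = 111.1733 / 5 = 22.2347

θ* = 22.23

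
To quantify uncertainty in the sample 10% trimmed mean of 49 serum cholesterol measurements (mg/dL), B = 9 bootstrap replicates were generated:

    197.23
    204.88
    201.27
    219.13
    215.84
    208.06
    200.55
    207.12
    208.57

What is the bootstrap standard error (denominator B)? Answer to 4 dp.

SE* = 6.6937

Bootstrap SE is the standard deviation of the 9 replicate 10% trimmed means.
Mean of replicates: (197.23 + 204.88 + 201.27 + 219.13 + 215.84 + 208.06 + 200.55 + 207.12 + 208.57) / 9 = 1862.65000 / 9 = 206.96111
Sum of squared deviations: (−9.73111)² + (−2.08111)² + (−5.69111)² + (+12.16889)² + (+8.87889)² + (+1.09889)² + (−6.41111)² + (+0.15889)² + (+1.60889)² = 403.25449
Variance = 403.25449 / 9 = 44.80605
SE* = √44.80605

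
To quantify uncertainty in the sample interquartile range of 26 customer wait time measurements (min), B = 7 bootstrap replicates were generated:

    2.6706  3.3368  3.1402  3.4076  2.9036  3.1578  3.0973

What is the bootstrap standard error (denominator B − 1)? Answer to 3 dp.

SE* = 0.251

Bootstrap SE is the standard deviation of the 7 replicate interquartile ranges.
Mean of replicates: (2.6706 + 3.3368 + 3.1402 + 3.4076 + 2.9036 + 3.1578 + 3.0973) / 7 = 21.71390 / 7 = 3.10199
Sum of squared deviations: (−0.43139)² + (+0.23481)² + (+0.03821)² + (+0.30561)² + (−0.19839)² + (+0.05581)² + (−0.00469)² = 0.37859
Variance = 0.37859 / 6 = 0.06310
SE* = √0.06310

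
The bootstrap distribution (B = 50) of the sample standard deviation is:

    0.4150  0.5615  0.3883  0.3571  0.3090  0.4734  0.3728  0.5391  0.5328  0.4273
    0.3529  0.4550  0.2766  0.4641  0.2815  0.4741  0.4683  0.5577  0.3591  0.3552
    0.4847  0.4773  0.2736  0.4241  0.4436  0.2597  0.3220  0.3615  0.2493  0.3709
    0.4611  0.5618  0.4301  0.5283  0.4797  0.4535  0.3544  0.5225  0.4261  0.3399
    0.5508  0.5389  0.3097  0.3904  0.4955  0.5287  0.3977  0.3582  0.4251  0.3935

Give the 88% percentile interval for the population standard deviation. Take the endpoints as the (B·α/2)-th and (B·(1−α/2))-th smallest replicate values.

Sorted replicates: 0.2493, 0.2597, 0.2736, 0.2766, 0.2815, 0.3090, 0.3097, 0.3220, 0.3399, 0.3529, 0.3544, 0.3552, 0.3571, 0.3582, 0.3591, 0.3615, 0.3709, 0.3728, 0.3883, 0.3904, 0.3935, 0.3977, 0.4150, 0.4241, 0.4251, 0.4261, 0.4273, 0.4301, 0.4436, 0.4535, 0.4550, 0.4611, 0.4641, 0.4683, 0.4734, 0.4741, 0.4773, 0.4797, 0.4847, 0.4955, 0.5225, 0.5283, 0.5287, 0.5328, 0.5389, 0.5391, 0.5508, 0.5577, 0.5615, 0.5618
α = 0.12; lower rank = 50 × 0.060 = 3; upper rank = 50 × 0.940 = 47.
The 3rd smallest replicate is 0.2736; the 47th is 0.5508.

(0.2736, 0.5508)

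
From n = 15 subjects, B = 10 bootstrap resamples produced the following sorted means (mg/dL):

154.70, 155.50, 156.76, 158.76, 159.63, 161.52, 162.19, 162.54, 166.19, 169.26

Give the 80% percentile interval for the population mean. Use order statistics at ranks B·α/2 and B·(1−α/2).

α = 0.20; lower rank = 10 × 0.100 = 1; upper rank = 10 × 0.900 = 9.
The 1st smallest replicate is 154.70; the 9th is 166.19.

(154.70, 166.19)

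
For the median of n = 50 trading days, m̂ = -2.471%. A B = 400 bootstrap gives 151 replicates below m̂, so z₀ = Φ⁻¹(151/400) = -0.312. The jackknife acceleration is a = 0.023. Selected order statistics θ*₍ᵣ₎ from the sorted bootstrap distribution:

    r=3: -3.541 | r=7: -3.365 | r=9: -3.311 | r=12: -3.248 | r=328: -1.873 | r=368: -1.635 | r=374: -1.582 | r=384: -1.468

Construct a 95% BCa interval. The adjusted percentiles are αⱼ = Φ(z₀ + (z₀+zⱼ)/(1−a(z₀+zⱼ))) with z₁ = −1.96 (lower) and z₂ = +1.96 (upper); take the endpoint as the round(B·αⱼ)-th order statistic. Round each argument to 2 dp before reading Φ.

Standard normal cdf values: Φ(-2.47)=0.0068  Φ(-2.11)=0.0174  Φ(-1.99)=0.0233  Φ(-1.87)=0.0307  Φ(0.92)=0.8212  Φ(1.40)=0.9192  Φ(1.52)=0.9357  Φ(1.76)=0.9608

Lower: z₀ + z₁ = -0.312 + (-1.960) = -2.272; 1 − a(z₀+z₁) = 1 − (0.023)(-2.272) = 1.0523; argument = -0.312 + (-2.272)/1.0523 = -2.4712 → -2.47.
α₁ = Φ(-2.47) = 0.0068; rank = round(400 × 0.0068) = 3; θ*₍3₎ = -3.541.
Upper: z₀ + z₂ = 1.648; 1 − a(z₀+z₂) = 0.9621; argument = 1.4009 → 1.40; α₂ = 0.9192; rank = 368; θ*₍368₎ = -1.635.

(-3.541, -1.635)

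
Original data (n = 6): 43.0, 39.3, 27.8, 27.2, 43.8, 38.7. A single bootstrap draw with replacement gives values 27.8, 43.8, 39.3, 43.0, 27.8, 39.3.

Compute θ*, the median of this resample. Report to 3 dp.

Sorted: 27.8, 27.8, 39.3, 39.3, 43.0, 43.8
Median = average of the two middle values = 39.300

θ* = 39.300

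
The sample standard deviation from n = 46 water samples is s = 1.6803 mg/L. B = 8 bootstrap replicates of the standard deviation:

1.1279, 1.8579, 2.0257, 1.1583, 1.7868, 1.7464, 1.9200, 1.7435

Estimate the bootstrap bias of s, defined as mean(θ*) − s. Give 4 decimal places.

bias = −0.0095

mean(θ*) = (1.1279 + 1.8579 + 2.0257 + 1.1583 + 1.7868 + 1.7464 + 1.9200 + 1.7435) / 8 = 1.67081
bias = 1.67081 − 1.6803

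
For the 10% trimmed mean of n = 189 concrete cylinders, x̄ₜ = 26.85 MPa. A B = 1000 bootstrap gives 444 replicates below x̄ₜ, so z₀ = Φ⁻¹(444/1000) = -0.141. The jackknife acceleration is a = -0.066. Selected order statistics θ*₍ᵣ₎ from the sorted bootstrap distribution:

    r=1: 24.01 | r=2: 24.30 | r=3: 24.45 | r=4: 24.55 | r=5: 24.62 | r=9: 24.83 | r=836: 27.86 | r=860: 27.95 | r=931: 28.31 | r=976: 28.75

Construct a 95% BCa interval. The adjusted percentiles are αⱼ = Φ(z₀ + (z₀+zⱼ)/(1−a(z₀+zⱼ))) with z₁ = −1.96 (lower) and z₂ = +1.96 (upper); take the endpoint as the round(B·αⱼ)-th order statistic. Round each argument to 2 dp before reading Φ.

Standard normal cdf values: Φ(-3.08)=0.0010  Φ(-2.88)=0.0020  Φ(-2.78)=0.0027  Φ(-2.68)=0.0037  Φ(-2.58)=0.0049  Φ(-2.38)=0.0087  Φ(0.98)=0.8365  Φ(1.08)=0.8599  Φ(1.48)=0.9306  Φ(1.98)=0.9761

(24.62, 28.31)

Lower: z₀ + z₁ = -0.141 + (-1.960) = -2.101; 1 − a(z₀+z₁) = 1 − (-0.066)(-2.101) = 0.8613; argument = -0.141 + (-2.101)/0.8613 = -2.5802 → -2.58.
α₁ = Φ(-2.58) = 0.0049; rank = round(1000 × 0.0049) = 5; θ*₍5₎ = 24.62.
Upper: z₀ + z₂ = 1.819; 1 − a(z₀+z₂) = 1.1201; argument = 1.4830 → 1.48; α₂ = 0.9306; rank = 931; θ*₍931₎ = 28.31.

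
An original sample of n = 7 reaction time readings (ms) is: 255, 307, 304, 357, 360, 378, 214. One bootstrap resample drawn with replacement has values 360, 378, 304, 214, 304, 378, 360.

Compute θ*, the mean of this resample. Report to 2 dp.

Mean = (360 + 378 + 304 + 214 + 304 + 378 + 360) / 7 = 2298.0 / 7 = 328.29

θ* = 328.29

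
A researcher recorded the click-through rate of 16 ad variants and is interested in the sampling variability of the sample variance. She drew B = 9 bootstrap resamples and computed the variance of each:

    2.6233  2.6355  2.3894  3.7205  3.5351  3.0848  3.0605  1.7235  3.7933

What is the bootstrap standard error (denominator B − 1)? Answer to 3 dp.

SE* = 0.680

Bootstrap SE is the standard deviation of the 9 replicate variances.
Mean of replicates: (2.6233 + 2.6355 + 2.3894 + 3.7205 + 3.5351 + 3.0848 + 3.0605 + 1.7235 + 3.7933) / 9 = 26.56590 / 9 = 2.95177
Sum of squared deviations: (−0.32847)² + (−0.31627)² + (−0.56237)² + (+0.76873)² + (+0.58333)² + (+0.13303)² + (+0.10873)² + (−1.22827)² + (+0.84153)² = 3.70174
Variance = 3.70174 / 8 = 0.46272
SE* = √0.46272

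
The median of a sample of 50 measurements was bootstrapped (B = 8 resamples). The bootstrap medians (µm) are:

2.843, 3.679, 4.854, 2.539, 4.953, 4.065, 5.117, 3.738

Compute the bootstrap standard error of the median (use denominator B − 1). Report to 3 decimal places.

SE* = 0.966

Bootstrap SE is the standard deviation of the 8 replicate medians.
Mean of replicates: (2.843 + 3.679 + 4.854 + 2.539 + 4.953 + 4.065 + 5.117 + 3.738) / 8 = 31.7880 / 8 = 3.9735
Sum of squared deviations: (−1.1305)² + (−0.2945)² + (+0.8805)² + (−1.4345)² + (+0.9795)² + (+0.0915)² + (+1.1435)² + (−0.2355)² = 6.5287
Variance = 6.5287 / 7 = 0.9327
SE* = √0.9327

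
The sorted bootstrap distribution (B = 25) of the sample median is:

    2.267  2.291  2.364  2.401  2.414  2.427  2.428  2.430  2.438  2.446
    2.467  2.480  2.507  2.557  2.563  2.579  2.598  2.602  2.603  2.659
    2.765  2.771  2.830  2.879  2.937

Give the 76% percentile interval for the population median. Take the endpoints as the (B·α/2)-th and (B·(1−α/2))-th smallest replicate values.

α = 0.24; lower rank = 25 × 0.120 = 3; upper rank = 25 × 0.880 = 22.
The 3rd smallest replicate is 2.364; the 22nd is 2.771.

(2.364, 2.771)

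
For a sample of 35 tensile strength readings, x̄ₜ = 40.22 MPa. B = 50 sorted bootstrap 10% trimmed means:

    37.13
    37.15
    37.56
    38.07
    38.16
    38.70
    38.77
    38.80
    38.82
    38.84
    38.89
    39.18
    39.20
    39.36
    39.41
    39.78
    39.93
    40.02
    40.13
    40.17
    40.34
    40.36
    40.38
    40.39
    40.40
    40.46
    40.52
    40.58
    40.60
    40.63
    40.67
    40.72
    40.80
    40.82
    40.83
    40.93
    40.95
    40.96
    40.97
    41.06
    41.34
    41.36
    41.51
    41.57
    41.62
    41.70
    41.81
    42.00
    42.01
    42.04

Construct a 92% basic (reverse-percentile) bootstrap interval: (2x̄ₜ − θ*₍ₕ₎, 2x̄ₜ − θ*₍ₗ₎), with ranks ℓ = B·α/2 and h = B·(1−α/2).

Percentile endpoints at ranks 2 and 48: θ*₍2₎ = 37.15, θ*₍48₎ = 42.00.
Basic interval reflects these around x̄ₜ:
  lower = 2 × 40.22 − 42.00 = 38.44
  upper = 2 × 40.22 − 37.15 = 43.29

(38.44, 43.29)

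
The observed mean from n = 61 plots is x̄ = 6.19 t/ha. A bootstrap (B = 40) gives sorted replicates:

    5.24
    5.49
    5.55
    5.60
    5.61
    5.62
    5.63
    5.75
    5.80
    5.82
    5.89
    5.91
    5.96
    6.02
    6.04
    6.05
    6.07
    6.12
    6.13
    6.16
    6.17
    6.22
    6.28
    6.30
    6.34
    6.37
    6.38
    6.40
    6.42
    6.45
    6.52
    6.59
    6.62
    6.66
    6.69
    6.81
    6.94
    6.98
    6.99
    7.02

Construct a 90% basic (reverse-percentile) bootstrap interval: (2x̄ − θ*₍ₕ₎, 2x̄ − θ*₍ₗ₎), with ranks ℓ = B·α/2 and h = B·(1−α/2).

(5.40, 6.89)

Percentile endpoints at ranks 2 and 38: θ*₍2₎ = 5.49, θ*₍38₎ = 6.98.
Basic interval reflects these around x̄:
  lower = 2 × 6.19 − 6.98 = 5.40
  upper = 2 × 6.19 − 5.49 = 6.89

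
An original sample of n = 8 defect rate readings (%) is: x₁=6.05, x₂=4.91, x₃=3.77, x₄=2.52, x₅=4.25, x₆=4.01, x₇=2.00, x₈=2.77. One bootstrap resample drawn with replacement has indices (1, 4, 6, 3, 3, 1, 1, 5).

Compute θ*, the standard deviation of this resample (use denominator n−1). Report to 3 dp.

Resample values: 6.05, 2.52, 4.01, 3.77, 3.77, 6.05, 6.05, 4.25.
Mean = 4.5587; sum of squared deviations = 12.4687
s² = 12.4687 / 7 = 1.7812
s = √1.7812 = 1.335

θ* = 1.335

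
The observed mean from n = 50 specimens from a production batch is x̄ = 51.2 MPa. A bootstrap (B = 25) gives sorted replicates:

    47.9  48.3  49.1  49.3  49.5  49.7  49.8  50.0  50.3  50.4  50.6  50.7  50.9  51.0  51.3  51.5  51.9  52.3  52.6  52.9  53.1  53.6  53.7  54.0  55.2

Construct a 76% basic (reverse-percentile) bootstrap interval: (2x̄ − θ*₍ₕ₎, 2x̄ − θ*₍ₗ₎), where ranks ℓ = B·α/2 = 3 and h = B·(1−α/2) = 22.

Percentile endpoints at ranks 3 and 22: θ*₍3₎ = 49.1, θ*₍22₎ = 53.6.
Basic interval reflects these around x̄:
  lower = 2 × 51.2 − 53.6 = 48.8
  upper = 2 × 51.2 − 49.1 = 53.3

(48.8, 53.3)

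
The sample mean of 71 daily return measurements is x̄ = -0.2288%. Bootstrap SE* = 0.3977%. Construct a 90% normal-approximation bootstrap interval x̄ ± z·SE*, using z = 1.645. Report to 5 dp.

Margin = 1.645 × 0.3977 = 0.654216
Interval: -0.2288 ± 0.654216

(-0.88302, 0.42542)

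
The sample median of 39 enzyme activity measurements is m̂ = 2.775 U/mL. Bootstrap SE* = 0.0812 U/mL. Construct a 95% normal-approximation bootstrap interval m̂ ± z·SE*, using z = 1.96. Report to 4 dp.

Margin = 1.96 × 0.0812 = 0.15915
Interval: 2.775 ± 0.15915

(2.6158, 2.9342)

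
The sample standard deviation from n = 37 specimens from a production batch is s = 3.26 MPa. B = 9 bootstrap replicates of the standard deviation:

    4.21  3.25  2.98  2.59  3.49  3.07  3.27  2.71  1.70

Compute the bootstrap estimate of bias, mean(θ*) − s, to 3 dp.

bias = −0.230

mean(θ*) = (4.21 + 3.25 + 2.98 + 2.59 + 3.49 + 3.07 + 3.27 + 2.71 + 1.70) / 9 = 3.0300
bias = 3.0300 − 3.26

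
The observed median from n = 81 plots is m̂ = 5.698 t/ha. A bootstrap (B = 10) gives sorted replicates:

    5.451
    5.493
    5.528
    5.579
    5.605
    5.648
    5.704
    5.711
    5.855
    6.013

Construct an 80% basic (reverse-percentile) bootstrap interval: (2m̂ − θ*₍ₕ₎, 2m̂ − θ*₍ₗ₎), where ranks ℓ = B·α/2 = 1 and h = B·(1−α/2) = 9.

(5.541, 5.945)

Percentile endpoints at ranks 1 and 9: θ*₍1₎ = 5.451, θ*₍9₎ = 5.855.
Basic interval reflects these around m̂:
  lower = 2 × 5.698 − 5.855 = 5.541
  upper = 2 × 5.698 − 5.451 = 5.945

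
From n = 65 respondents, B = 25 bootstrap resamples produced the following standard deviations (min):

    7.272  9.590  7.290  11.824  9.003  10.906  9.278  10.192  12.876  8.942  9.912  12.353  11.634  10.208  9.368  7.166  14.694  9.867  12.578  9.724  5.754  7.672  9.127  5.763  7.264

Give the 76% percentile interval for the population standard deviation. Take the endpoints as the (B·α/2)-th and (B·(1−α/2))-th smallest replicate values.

(7.166, 12.353)

Sorted replicates: 5.754, 5.763, 7.166, 7.264, 7.272, 7.290, 7.672, 8.942, 9.003, 9.127, 9.278, 9.368, 9.590, 9.724, 9.867, 9.912, 10.192, 10.208, 10.906, 11.634, 11.824, 12.353, 12.578, 12.876, 14.694
α = 0.24; lower rank = 25 × 0.120 = 3; upper rank = 25 × 0.880 = 22.
The 3rd smallest replicate is 7.166; the 22nd is 12.353.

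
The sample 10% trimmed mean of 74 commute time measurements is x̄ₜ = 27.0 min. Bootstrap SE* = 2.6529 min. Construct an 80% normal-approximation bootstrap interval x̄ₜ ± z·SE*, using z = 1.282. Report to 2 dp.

(23.60, 30.40)

Margin = 1.282 × 2.6529 = 3.401
Interval: 27.0 ± 3.401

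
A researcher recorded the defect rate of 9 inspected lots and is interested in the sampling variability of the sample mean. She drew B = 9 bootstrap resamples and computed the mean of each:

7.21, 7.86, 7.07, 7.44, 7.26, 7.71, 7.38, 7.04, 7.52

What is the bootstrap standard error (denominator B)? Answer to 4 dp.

Bootstrap SE is the standard deviation of the 9 replicate means.
Mean of replicates: (7.21 + 7.86 + 7.07 + 7.44 + 7.26 + 7.71 + 7.38 + 7.04 + 7.52) / 9 = 66.49000 / 9 = 7.38778
Sum of squared deviations: (−0.17778)² + (+0.47222)² + (−0.31778)² + (+0.05222)² + (−0.12778)² + (+0.32222)² + (−0.00778)² + (−0.34778)² + (+0.13222)² = 0.61696
Variance = 0.61696 / 9 = 0.06855
SE* = √0.06855

SE* = 0.2618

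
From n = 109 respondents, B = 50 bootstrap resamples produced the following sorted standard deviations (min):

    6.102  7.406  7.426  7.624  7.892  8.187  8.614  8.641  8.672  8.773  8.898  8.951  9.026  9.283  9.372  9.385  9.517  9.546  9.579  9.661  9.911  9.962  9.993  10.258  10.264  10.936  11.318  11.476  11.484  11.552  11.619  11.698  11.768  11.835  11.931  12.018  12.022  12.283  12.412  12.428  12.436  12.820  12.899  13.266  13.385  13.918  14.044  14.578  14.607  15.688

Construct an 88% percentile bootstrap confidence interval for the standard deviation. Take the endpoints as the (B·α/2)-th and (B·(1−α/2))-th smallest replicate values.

α = 0.12; lower rank = 50 × 0.060 = 3; upper rank = 50 × 0.940 = 47.
The 3rd smallest replicate is 7.426; the 47th is 14.044.

(7.426, 14.044)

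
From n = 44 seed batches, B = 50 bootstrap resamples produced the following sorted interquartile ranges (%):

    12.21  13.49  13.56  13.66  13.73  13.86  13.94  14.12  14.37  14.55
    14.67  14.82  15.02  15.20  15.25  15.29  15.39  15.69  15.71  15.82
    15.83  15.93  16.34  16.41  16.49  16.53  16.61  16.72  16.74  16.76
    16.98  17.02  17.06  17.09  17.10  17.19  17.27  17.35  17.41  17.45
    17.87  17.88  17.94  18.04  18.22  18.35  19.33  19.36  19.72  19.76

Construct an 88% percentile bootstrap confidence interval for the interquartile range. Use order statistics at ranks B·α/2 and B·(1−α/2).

α = 0.12; lower rank = 50 × 0.060 = 3; upper rank = 50 × 0.940 = 47.
The 3rd smallest replicate is 13.56; the 47th is 19.33.

(13.56, 19.33)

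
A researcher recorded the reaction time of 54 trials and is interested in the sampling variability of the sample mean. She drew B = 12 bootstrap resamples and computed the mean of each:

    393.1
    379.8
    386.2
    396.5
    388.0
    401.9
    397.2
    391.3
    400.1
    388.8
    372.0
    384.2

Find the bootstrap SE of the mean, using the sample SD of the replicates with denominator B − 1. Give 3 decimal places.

Bootstrap SE is the standard deviation of the 12 replicate means.
Mean of replicates: (393.1 + 379.8 + 386.2 + 396.5 + 388.0 + 401.9 + 397.2 + 391.3 + 400.1 + 388.8 + 372.0 + 384.2) / 12 = 4679.1000 / 12 = 389.9250
Sum of squared deviations: (+3.1750)² + (−10.1250)² + (−3.7250)² + (+6.5750)² + (−1.9250)² + (+11.9750)² + (+7.2750)² + (+1.3750)² + (+10.1750)² + (−1.1250)² + (−17.9250)² + (−5.7250)² = 830.5025
Variance = 830.5025 / 11 = 75.5002
SE* = √75.5002

SE* = 8.689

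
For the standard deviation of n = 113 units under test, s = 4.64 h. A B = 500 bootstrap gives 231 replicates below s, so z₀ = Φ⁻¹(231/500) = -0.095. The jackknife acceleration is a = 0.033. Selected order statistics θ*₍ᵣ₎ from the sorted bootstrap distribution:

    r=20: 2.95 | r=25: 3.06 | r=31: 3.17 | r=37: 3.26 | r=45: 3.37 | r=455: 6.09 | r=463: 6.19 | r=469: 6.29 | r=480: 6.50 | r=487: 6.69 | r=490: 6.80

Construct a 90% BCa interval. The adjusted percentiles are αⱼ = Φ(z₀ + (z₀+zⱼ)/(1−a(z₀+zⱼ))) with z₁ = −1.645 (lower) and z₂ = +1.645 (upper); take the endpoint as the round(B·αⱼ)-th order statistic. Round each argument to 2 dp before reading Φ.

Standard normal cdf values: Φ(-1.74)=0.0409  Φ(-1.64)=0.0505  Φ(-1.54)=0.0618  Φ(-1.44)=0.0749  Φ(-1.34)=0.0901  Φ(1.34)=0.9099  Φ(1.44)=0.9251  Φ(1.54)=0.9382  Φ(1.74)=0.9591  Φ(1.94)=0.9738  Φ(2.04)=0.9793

Lower: z₀ + z₁ = -0.095 + (-1.645) = -1.740; 1 − a(z₀+z₁) = 1 − (0.033)(-1.740) = 1.0574; argument = -0.095 + (-1.740)/1.0574 = -1.7405 → -1.74.
α₁ = Φ(-1.74) = 0.0409; rank = round(500 × 0.0409) = 20; θ*₍20₎ = 2.95.
Upper: z₀ + z₂ = 1.550; 1 − a(z₀+z₂) = 0.9488; argument = 1.5386 → 1.54; α₂ = 0.9382; rank = 469; θ*₍469₎ = 6.29.

(2.95, 6.29)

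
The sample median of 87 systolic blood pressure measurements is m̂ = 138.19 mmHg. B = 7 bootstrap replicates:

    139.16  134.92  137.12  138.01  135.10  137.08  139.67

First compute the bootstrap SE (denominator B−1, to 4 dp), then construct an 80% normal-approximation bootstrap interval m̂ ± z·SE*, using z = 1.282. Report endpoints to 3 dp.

(135.840, 140.540)

Mean of replicates = 137.2943; sum of squared deviations = 20.1656; SE* = √(20.1656/6) = 1.8333
Margin = 1.282 × 1.8333 = 2.3503
Interval: 138.19 ± 2.3503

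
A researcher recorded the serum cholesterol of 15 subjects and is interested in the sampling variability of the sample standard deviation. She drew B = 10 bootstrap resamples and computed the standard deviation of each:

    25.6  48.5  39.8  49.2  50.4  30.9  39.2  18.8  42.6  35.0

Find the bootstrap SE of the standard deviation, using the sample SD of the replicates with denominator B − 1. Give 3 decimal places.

SE* = 10.526

Bootstrap SE is the standard deviation of the 10 replicate standard deviations.
Mean of replicates: (25.6 + 48.5 + 39.8 + 49.2 + 50.4 + 30.9 + 39.2 + 18.8 + 42.6 + 35.0) / 10 = 380.0000 / 10 = 38.0000
Sum of squared deviations: (−12.4000)² + (+10.5000)² + (+1.8000)² + (+11.2000)² + (+12.4000)² + (−7.1000)² + (+1.2000)² + (−19.2000)² + (+4.6000)² + (−3.0000)² = 997.1000
Variance = 997.1000 / 9 = 110.7889
SE* = √110.7889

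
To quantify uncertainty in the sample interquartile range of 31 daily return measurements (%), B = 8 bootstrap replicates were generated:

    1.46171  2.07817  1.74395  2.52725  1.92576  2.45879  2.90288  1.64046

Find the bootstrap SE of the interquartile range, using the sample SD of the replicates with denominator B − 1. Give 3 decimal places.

Bootstrap SE is the standard deviation of the 8 replicate interquartile ranges.
Mean of replicates: (1.46171 + 2.07817 + 1.74395 + 2.52725 + 1.92576 + 2.45879 + 2.90288 + 1.64046) / 8 = 16.738970 / 8 = 2.092371
Sum of squared deviations: (−0.630661)² + (−0.014201)² + (−0.348421)² + (+0.434879)² + (−0.166611)² + (+0.366419)² + (+0.810509)² + (−0.451911)² = 1.731622
Variance = 1.731622 / 7 = 0.247375
SE* = √0.247375

SE* = 0.497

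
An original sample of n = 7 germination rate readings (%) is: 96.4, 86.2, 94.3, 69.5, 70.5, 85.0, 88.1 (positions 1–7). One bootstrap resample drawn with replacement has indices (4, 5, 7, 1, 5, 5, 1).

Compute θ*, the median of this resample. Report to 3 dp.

θ* = 70.500

Resample values: 69.5, 70.5, 88.1, 96.4, 70.5, 70.5, 96.4.
Sorted: 69.5, 70.5, 70.5, 70.5, 88.1, 96.4, 96.4
Median = middle value = 70.500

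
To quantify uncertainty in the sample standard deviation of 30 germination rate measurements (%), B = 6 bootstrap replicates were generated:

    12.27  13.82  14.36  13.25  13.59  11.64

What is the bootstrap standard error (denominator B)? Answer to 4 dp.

Bootstrap SE is the standard deviation of the 6 replicate standard deviations.
Mean of replicates: (12.27 + 13.82 + 14.36 + 13.25 + 13.59 + 11.64) / 6 = 78.93000 / 6 = 13.15500
Sum of squared deviations: (−0.88500)² + (+0.66500)² + (+1.20500)² + (+0.09500)² + (+0.43500)² + (−1.51500)² = 5.17095
Variance = 5.17095 / 6 = 0.86182
SE* = √0.86182

SE* = 0.9283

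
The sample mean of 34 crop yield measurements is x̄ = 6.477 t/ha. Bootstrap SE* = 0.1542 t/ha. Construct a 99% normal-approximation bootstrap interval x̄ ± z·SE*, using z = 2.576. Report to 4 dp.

Margin = 2.576 × 0.1542 = 0.39722
Interval: 6.477 ± 0.39722

(6.0798, 6.8742)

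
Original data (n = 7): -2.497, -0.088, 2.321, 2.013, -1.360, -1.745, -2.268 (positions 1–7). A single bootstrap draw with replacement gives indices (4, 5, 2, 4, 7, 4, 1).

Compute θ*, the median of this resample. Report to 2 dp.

Resample values: 2.013, -1.360, -0.088, 2.013, -2.268, 2.013, -2.497.
Sorted: -2.497, -2.268, -1.360, -0.088, 2.013, 2.013, 2.013
Median = middle value = -0.09

θ* = -0.09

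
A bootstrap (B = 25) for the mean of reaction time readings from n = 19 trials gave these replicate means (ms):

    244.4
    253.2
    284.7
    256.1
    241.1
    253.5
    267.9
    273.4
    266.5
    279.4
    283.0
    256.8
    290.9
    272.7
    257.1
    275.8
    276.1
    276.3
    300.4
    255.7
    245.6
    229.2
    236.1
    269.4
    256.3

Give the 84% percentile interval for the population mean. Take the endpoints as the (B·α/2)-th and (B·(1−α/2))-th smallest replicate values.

Sorted replicates: 229.2, 236.1, 241.1, 244.4, 245.6, 253.2, 253.5, 255.7, 256.1, 256.3, 256.8, 257.1, 266.5, 267.9, 269.4, 272.7, 273.4, 275.8, 276.1, 276.3, 279.4, 283.0, 284.7, 290.9, 300.4
α = 0.16; lower rank = 25 × 0.080 = 2; upper rank = 25 × 0.920 = 23.
The 2nd smallest replicate is 236.1; the 23rd is 284.7.

(236.1, 284.7)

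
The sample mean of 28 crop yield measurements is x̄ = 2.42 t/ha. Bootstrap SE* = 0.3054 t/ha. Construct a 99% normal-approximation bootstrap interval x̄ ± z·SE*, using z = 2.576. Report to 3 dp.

Margin = 2.576 × 0.3054 = 0.7867
Interval: 2.42 ± 0.7867

(1.633, 3.207)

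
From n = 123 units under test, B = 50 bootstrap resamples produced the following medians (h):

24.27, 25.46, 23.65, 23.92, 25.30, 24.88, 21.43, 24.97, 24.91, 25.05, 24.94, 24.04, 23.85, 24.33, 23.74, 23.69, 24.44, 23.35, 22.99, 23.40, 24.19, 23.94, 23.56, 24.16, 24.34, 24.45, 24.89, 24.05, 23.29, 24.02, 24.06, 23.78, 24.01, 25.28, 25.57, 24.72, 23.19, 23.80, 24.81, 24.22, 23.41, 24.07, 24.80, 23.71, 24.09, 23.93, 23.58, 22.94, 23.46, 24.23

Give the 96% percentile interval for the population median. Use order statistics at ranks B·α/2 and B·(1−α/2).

(21.43, 25.46)

Sorted replicates: 21.43, 22.94, 22.99, 23.19, 23.29, 23.35, 23.40, 23.41, 23.46, 23.56, 23.58, 23.65, 23.69, 23.71, 23.74, 23.78, 23.80, 23.85, 23.92, 23.93, 23.94, 24.01, 24.02, 24.04, 24.05, 24.06, 24.07, 24.09, 24.16, 24.19, 24.22, 24.23, 24.27, 24.33, 24.34, 24.44, 24.45, 24.72, 24.80, 24.81, 24.88, 24.89, 24.91, 24.94, 24.97, 25.05, 25.28, 25.30, 25.46, 25.57
α = 0.04; lower rank = 50 × 0.020 = 1; upper rank = 50 × 0.980 = 49.
The 1st smallest replicate is 21.43; the 49th is 25.46.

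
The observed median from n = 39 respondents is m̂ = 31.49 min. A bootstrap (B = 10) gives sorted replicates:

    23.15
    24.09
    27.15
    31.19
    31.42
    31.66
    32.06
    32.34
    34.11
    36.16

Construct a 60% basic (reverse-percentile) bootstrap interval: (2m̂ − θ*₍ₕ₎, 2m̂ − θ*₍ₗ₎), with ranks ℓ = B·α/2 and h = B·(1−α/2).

Percentile endpoints at ranks 2 and 8: θ*₍2₎ = 24.09, θ*₍8₎ = 32.34.
Basic interval reflects these around m̂:
  lower = 2 × 31.49 − 32.34 = 30.64
  upper = 2 × 31.49 − 24.09 = 38.89

(30.64, 38.89)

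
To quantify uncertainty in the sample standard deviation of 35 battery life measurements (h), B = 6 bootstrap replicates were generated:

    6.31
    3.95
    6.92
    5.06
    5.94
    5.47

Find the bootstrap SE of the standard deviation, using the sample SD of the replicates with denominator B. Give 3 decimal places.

Bootstrap SE is the standard deviation of the 6 replicate standard deviations.
Mean of replicates: (6.31 + 3.95 + 6.92 + 5.06 + 5.94 + 5.47) / 6 = 33.6500 / 6 = 5.6083
Sum of squared deviations: (+0.7017)² + (−1.6583)² + (+1.3117)² + (−0.5483)² + (+0.3317)² + (−0.1383)² = 5.3927
Variance = 5.3927 / 6 = 0.8988
SE* = √0.8988

SE* = 0.948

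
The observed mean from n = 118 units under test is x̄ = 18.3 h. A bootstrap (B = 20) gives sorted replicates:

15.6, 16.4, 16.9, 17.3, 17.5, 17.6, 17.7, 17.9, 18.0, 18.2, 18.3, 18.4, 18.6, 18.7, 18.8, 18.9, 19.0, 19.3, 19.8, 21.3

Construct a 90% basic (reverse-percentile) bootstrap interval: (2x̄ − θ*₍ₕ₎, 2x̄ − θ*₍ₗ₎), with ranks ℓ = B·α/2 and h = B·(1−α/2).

Percentile endpoints at ranks 1 and 19: θ*₍1₎ = 15.6, θ*₍19₎ = 19.8.
Basic interval reflects these around x̄:
  lower = 2 × 18.3 − 19.8 = 16.8
  upper = 2 × 18.3 − 15.6 = 21.0

(16.8, 21.0)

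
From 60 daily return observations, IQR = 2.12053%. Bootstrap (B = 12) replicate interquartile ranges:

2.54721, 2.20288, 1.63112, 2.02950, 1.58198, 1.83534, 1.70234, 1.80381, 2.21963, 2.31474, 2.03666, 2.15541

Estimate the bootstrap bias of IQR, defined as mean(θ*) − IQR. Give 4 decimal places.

mean(θ*) = (2.54721 + 2.20288 + 1.63112 + 2.02950 + 1.58198 + 1.83534 + 1.70234 + 1.80381 + 2.21963 + 2.31474 + 2.03666 + 2.15541) / 12 = 2.00505
bias = 2.00505 − 2.12053

bias = −0.1155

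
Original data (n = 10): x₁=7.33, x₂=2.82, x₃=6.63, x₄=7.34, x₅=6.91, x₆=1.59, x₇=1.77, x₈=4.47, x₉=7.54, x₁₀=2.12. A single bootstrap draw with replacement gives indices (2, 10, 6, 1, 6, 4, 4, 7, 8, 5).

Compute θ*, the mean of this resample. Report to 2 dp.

Resample values: 2.82, 2.12, 1.59, 7.33, 1.59, 7.34, 7.34, 1.77, 4.47, 6.91.
Mean = (2.82 + 2.12 + 1.59 + 7.33 + 1.59 + 7.34 + 7.34 + 1.77 + 4.47 + 6.91) / 10 = 43.280 / 10 = 4.33

θ* = 4.33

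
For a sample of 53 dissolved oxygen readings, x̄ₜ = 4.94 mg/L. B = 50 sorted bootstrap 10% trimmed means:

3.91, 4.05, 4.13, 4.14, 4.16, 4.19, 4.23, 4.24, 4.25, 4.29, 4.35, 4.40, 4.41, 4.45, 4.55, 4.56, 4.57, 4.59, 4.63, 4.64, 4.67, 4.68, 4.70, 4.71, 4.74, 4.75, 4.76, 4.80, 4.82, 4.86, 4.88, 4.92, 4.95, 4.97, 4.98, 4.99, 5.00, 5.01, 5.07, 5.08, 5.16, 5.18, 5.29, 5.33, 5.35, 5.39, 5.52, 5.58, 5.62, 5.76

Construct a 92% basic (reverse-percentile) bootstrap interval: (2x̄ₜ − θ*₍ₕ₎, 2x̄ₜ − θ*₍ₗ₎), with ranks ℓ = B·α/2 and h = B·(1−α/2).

(4.30, 5.83)

Percentile endpoints at ranks 2 and 48: θ*₍2₎ = 4.05, θ*₍48₎ = 5.58.
Basic interval reflects these around x̄ₜ:
  lower = 2 × 4.94 − 5.58 = 4.30
  upper = 2 × 4.94 − 4.05 = 5.83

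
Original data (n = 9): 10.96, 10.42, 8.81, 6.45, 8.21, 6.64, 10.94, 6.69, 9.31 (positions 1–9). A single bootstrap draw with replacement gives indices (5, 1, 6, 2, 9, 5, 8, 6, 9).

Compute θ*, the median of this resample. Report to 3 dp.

θ* = 8.210

Resample values: 8.21, 10.96, 6.64, 10.42, 9.31, 8.21, 6.69, 6.64, 9.31.
Sorted: 6.64, 6.64, 6.69, 8.21, 8.21, 9.31, 9.31, 10.42, 10.96
Median = middle value = 8.210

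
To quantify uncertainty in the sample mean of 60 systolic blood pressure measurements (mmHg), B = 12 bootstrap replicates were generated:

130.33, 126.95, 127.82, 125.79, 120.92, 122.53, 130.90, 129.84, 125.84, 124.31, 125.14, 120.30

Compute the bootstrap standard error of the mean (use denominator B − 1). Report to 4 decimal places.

Bootstrap SE is the standard deviation of the 12 replicate means.
Mean of replicates: (130.33 + 126.95 + 127.82 + 125.79 + 120.92 + 122.53 + 130.90 + 129.84 + 125.84 + 124.31 + 125.14 + 120.30) / 12 = 1510.67000 / 12 = 125.88917
Sum of squared deviations: (+4.44083)² + (+1.06083)² + (+1.93083)² + (−0.09917)² + (−4.96917)² + (−3.35917)² + (+5.01083)² + (+3.95083)² + (−0.04917)² + (−1.57917)² + (−0.74917)² + (−5.58917)² = 135.57469
Variance = 135.57469 / 11 = 12.32497
SE* = √12.32497

SE* = 3.5107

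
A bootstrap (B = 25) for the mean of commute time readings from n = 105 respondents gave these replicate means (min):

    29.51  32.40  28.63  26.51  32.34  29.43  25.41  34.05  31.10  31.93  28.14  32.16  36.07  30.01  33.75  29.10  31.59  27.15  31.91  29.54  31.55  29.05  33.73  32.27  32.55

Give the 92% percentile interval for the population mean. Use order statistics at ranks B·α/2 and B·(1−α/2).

(25.41, 34.05)

Sorted replicates: 25.41, 26.51, 27.15, 28.14, 28.63, 29.05, 29.10, 29.43, 29.51, 29.54, 30.01, 31.10, 31.55, 31.59, 31.91, 31.93, 32.16, 32.27, 32.34, 32.40, 32.55, 33.73, 33.75, 34.05, 36.07
α = 0.08; lower rank = 25 × 0.040 = 1; upper rank = 25 × 0.960 = 24.
The 1st smallest replicate is 25.41; the 24th is 34.05.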